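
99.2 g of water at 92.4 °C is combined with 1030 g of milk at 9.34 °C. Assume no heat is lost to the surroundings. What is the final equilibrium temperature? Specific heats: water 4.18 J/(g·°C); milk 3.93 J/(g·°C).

T_f ≈ 17.1 °C

Taking heat into each body as positive, Σ m c ΔT = 0:
99.2×4.18×(T − 92.4) + 1030×3.93×(T − 9.34) = 0
414.66(T − 92.4) + 4047.9(T − 9.34) = 0
(414.66 + 4047.9) T = 414.66×92.4 + 4047.9×9.34
T = 76122 / 4462.6 = 17.1 °C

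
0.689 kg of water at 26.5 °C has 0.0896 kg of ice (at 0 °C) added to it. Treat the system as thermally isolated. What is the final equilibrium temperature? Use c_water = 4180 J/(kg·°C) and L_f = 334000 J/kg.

T_f ≈ 14.3 °C

Setting the total heat transfer to zero:
fusion: m_ice L_f = 0.0896·334000 = 29926
  meltwater 0→T: 0.0896·4180·T = 374.53 T
  water: 2880(T − 26.5)
3254.5 T = 76321 − 29926 = 46394
T ≈ 14.26 °C (positive, so assuming full melt was valid).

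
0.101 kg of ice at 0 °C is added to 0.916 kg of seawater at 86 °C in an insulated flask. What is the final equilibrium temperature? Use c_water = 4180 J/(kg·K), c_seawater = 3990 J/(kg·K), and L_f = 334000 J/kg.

Energy balance with sensible and latent terms:
melt ice: 0.101×334000 = 33734; meltwater 0→T: 0.101×4180×T = 422.18 T; seawater: 3654.8(T − 86)
4077 T = 314316 − 33734 = 280582
T ≈ 68.82 °C — above 0 °C, consistent with complete melting.

T_f ≈ 68.8 °C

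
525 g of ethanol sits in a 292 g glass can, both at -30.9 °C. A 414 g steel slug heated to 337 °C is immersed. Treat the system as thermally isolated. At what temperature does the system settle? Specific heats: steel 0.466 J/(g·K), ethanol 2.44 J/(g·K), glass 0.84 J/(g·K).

T_f ≈ 10.4 °C

Net heat exchanged in the isolated system is zero:
414×0.466×(T − 337) + 525×2.44×(T − (-30.9)) + 292×0.84×(T − (-30.9)) = 0
(192.92 + 1281 + 245.28) T = 192.92×337 + 1281×(-30.9) + 245.28×(-30.9)
T ≈ 10.38 °C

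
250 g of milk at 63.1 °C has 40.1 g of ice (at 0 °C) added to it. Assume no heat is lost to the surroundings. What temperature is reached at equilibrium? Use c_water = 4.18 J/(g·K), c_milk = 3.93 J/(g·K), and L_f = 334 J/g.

T_f ≈ 42.3 °C

Sum of m c ΔT and latent-heat terms is zero:
latent heat to melt: 40.1×334 = 13393; meltwater 0→T: 40.1×4.18×T = 167.62 T; milk: 982.5(T − 63.1)
1150.1 T = 61996 − 13393 = 48602
T ≈ 42.26 °C (positive, so assuming full melt was valid).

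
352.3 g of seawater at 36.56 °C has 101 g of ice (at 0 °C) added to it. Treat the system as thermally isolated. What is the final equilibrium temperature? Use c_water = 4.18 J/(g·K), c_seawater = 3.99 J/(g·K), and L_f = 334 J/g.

Taking heat into each body as positive, Σ m c ΔT = 0:
melt ice: 101×334 = 33734
  meltwater 0→T: 101×4.18×T = 422.18 T
  seawater cools: 352.3×3.99×(T − 36.56) = 1405.7(T − 36.56)
1827.9 T = 51392 − 33734 = 17658
T ≈ 9.66 °C (positive, so assuming full melt was valid).

T_f ≈ 9.7 °C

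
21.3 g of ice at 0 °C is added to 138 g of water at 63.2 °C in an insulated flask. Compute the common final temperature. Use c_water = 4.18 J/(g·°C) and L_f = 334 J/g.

T_f ≈ 44.1 °C

Let T be the final temperature. ΣQ_i = 0:
fusion: m_ice L_f = 21.3·334 = 7114.2
  warm the meltwater: 89.03 T
  water: 576.84(T − 63.2)
665.87 T = 36456 − 7114.2 = 29342
T ≈ 44.07 °C — above 0 °C, consistent with complete melting.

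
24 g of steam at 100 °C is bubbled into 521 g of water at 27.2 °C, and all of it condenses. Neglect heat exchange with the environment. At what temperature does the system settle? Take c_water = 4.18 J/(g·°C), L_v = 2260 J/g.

T_f ≈ 54.2 °C

Energy balance with sensible and latent terms:
condense steam: −24·2260 = −54240
  condensed water 100 °C→T: 100.32(T − 100)
  water warms: 521·4.18·(T − 27.2) = 2177.8(T − 27.2)
2278.1 T = 54240 + 10032 + 59236 = 123508
T ≈ 54.22 °C, under the boiling point, so the assumption holds.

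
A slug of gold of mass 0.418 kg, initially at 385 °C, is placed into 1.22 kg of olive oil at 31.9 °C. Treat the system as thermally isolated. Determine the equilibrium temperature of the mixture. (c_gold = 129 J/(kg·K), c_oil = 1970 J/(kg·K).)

Set heat shed by the hot body equal to heat absorbed by the cold body:
0.418*129*(385 − T) = 1.22*1970*(T − 31.9)
53.92(385 − T) = 2403.4(T − 31.9)
2457.3 T = 97428  ⇒  T ≈ 39.65 °C

T_f ≈ 39.6 °C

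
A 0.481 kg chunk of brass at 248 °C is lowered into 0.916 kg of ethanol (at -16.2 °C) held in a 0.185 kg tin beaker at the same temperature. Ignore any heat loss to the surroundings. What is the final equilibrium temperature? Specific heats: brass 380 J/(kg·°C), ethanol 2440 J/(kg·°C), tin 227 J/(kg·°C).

Let T be the final temperature. ΣQ_i = 0:
0.481*380*(T − 248) + 0.916*2440*(T − (-16.2)) + 0.185*227*(T − (-16.2)) = 0
182.78(T − 248) + 2235(T − (-16.2)) + 41.99(T − (-16.2)) = 0
(182.78 + 2235 + 41.99) T = 182.78*248 + 2235*(-16.2) + 41.99*(-16.2)
T = 8441.5/2459.8 ≈ 3.43 °C

T_f ≈ 3.4 °C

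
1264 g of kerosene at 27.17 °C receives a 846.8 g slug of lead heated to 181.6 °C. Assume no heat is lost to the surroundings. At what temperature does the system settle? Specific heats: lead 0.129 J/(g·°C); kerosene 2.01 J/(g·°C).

Let T be the final temperature. ΣQ_i = 0:
846.8*0.129*(T − 181.6) + 1264*2.01*(T − 27.17) = 0
109.24(T − 181.6) + 2540.6(T − 27.17) = 0
2649.9 T = 88867
T = 88867 / 2649.9 = 33.5 °C

T_f ≈ 33.5 °C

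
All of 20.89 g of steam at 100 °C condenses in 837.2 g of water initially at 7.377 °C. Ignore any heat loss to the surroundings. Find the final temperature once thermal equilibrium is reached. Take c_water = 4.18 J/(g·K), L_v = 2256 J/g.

T_f ≈ 22.8 °C

Sum of m c ΔT and latent-heat terms is zero:
latent heat released on condensation: 20.89·2256 = 47128
  condensed water 100 °C→T: 87.32(T − 100)
  water warms: 837.2·4.18·(T − 7.377) = 3499.5(T − 7.377)
3586.8 T = 47128 + 8732 + 25816 = 81676
T ≈ 22.77 °C, under the boiling point, so the assumption holds.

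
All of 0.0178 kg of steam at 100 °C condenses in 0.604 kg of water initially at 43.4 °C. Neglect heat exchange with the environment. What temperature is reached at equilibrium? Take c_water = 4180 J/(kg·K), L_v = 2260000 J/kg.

T_f ≈ 60.5 °C

Setting the total heat transfer to zero:
condense steam: −0.0178·2260000 = −40228
  condensed water 100 °C→T: 74.4(T − 100)
  original water: 2524.7(T − 43.4)
2599.1 T = 40228 + 7440.4 + 109573 = 157241
T ≈ 60.50 °C, under the boiling point, so the assumption holds.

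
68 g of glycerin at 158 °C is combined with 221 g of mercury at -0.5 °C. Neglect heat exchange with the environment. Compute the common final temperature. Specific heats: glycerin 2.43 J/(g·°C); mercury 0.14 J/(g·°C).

T_f ≈ 133.0 °C

|Q_glycerin| = |Q_mercury|:
68×2.43×(158 − T) = 221×0.14×(T − (-0.5))
165.24(158 − T) = 30.94(T − (-0.5))
196.18 T = 26092  ⇒  T ≈ 133.00 °C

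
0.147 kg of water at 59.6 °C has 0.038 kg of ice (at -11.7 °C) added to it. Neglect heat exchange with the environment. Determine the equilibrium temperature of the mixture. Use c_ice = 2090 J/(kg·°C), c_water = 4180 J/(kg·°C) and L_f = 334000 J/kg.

T_f ≈ 29.7 °C

Energy conservation, ΣQ = 0:
warm ice to 0 °C: 0.038×2090×(0 − (-11.7)) = 929.21; fusion: m_ice L_f = 0.038×334000 = 12692; meltwater 0→T: 0.038×4180×T = 158.84 T; water: 614.46(T − 59.6)
773.3 T = 36622 − 13621 = 23001
T ≈ 29.74 °C. Since T > 0 °C, the all-ice-melts assumption holds.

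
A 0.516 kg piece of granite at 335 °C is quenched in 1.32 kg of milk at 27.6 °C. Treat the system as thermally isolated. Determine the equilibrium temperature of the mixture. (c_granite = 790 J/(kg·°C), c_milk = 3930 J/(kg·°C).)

T_f ≈ 50.0 °C

Set heat shed by the hot body equal to heat absorbed by the cold body:
0.516×790×(335 − T) = 1.32×3930×(T − 27.6)
407.64(335 − T) = 5187.6(T − 27.6)
5595.2 T = 279737  ⇒  T ≈ 50.00 °C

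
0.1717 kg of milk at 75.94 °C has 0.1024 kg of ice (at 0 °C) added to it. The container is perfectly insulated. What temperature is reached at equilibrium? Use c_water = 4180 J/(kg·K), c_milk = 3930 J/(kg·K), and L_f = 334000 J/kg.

T_f ≈ 15.5 °C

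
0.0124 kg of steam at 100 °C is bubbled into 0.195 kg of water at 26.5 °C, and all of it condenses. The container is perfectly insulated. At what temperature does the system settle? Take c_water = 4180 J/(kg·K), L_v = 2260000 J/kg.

T_f ≈ 63.2 °C

Taking heat into each body as positive, Σ m c ΔT = 0:
latent heat released on condensation: 0.0124·2260000 = 28024
  condensed water 100 °C→T: 51.83(T − 100)
  water warms: 0.195·4180·(T − 26.5) = 815.1(T − 26.5)
866.93 T = 28024 + 5183.2 + 21600 = 54807
T ≈ 63.22 °C, under the boiling point, so the assumption holds.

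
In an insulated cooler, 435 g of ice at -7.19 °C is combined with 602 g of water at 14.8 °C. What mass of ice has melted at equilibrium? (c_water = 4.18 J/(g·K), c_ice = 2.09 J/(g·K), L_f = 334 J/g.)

Heat available from the water dropping to 0 °C: 602·4.18·14.8 = 37242 J.
Warming the ice to 0 °C takes 435·2.09·7.19 = 6536.8 J, leaving 30705 J for melting.
To melt every bit of ice: 435·334 = 145290 J.
30705 J < 145290 J, so only part of the ice melts and the system sits at 0 °C.
m_melted·334 = 30705  ⇒  m_melted ≈ 91.93 g.

m_melted ≈ 91.9 g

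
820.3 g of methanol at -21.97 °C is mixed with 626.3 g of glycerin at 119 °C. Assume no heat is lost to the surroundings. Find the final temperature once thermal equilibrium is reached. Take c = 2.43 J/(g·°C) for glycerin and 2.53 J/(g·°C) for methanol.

Net heat exchanged in the isolated system is zero:
626.3*2.43*(T − 119) + 820.3*2.53*(T − (-21.97)) = 0
3597.3 T = 135512
T = 135512 / 3597.3 = 37.7 °C

T_f ≈ 37.7 °C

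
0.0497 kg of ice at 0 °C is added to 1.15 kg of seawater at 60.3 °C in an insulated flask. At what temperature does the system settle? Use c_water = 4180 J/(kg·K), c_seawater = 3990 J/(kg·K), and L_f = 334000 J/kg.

Let T be the final temperature. ΣQ_i = 0:
latent heat to melt: 0.0497·334000 = 16600
  meltwater 0→T: 0.0497·4180·T = 207.75 T
  seawater: 4588.5(T − 60.3)
4796.2 T = 276687 − 16600 = 260087
T ≈ 54.23 °C. Since T > 0 °C, the all-ice-melts assumption holds.

T_f ≈ 54.2 °C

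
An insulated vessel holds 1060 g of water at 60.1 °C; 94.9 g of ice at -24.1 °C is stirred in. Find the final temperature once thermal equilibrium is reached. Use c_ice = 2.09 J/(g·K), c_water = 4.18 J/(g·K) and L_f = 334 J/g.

T_f ≈ 47.6 °C

Conservation of energy gives ΣQ = 0:
ice -24.1→0 °C: 94.9·2.09·24.1 = 4780
  latent heat to melt: 94.9·334 = 31697
  warm the meltwater: 396.68 T
  water cools: 1060·4.18·(T − 60.1) = 4430.8(T − 60.1)
4827.5 T = 266291 − 36477 = 229814
T ≈ 47.61 °C. Since T > 0 °C, the all-ice-melts assumption holds.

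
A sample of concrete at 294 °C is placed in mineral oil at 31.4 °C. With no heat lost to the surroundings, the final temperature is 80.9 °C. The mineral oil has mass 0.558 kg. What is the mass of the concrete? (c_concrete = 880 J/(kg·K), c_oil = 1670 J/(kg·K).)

m ≈ 0.246 kg

Setting the total heat transfer to zero:
m×880×(80.9 − 294) + 0.558×1670×(80.9 − 31.4) = 0
-187528 m = -46127
m = -46127/-187528 ≈ 0.246 kg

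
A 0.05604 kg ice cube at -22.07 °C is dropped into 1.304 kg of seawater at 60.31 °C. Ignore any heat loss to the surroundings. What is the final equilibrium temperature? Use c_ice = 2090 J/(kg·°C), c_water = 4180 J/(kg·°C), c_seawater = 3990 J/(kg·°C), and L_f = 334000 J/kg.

T_f ≈ 53.8 °C

Sum of m c ΔT and latent-heat terms is zero:
ice -22.07→0 °C: 0.05604×2090×22.07 = 2584.9
  melt ice: 0.05604×334000 = 18717
  warm the meltwater: 234.25 T
  seawater: 5203(T − 60.31)
5437.2 T = 313791 − 21302 = 292488
T ≈ 53.79 °C. Since T > 0 °C, the all-ice-melts assumption holds.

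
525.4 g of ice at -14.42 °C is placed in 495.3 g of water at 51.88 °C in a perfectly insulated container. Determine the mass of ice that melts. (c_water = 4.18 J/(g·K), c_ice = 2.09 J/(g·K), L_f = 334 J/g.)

m_melted ≈ 274 g

Heat available from the water dropping to 0 °C: 495.3·4.18·51.88 = 107410 J.
Of that, 525.4·2.09·14.42 = 15834 J goes to bring the ice to 0 °C, leaving 91576 J.
Melting all 525.4 g of ice would need 525.4·334 = 175484 J.
91576 J < 175484 J, so only part of the ice melts and the system sits at 0 °C.
Mass melted = 91576/334 ≈ 274.2 g.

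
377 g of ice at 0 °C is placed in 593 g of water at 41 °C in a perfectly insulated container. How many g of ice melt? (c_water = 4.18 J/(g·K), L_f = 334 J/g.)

m_melted ≈ 304 g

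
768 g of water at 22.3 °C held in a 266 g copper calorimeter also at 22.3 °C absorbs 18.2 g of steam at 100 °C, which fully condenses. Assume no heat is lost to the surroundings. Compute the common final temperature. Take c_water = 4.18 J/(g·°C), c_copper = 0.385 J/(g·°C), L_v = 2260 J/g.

T_f ≈ 36.2 °C

Sum of m c ΔT and latent-heat terms is zero:
steam→water at 100 °C releases m L_v = 18.2·2260 = 41132; condensed water 100 °C→T: 76.08(T − 100); water warms: 768·4.18·(T − 22.3) = 3210.2(T − 22.3); copper cup: 266·0.385·(T − 22.3) = 102.41(T − 22.3)
3388.7 T = 41132 + 7607.6 + 73872 = 122612
T ≈ 36.18 °C — below 100 °C, confirming all the steam condensed.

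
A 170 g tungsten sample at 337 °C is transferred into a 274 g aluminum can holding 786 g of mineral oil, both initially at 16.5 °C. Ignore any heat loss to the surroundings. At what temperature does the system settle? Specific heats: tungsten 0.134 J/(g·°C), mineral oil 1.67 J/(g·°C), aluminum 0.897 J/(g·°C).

T_f ≈ 21.1 °C

Conservation of energy gives ΣQ = 0:
170·0.134·(T − 337) + 786·1.67·(T − 16.5) + 274·0.897·(T − 16.5) = 0
(22.78 + 1312.6 + 245.78) T = 22.78·337 + 1312.6·16.5 + 245.78·16.5
T = 33390/1581.2 ≈ 21.12 °C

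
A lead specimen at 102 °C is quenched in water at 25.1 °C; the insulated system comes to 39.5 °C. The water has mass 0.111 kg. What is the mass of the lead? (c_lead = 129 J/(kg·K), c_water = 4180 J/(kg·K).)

m ≈ 0.829 kg

Setting the total heat transfer to zero:
m·129·(39.5 − 102) + 0.111·4180·(39.5 − 25.1) = 0
-8062.5 m = -6681.3
m = -6681.3/-8062.5 ≈ 0.8287 kg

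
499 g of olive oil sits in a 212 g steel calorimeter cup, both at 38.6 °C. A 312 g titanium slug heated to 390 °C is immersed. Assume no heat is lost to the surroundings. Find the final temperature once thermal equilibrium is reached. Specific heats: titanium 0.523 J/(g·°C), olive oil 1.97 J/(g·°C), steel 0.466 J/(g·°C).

T_f ≈ 84.7 °C

Taking heat into each body as positive, Σ m c ΔT = 0:
312×0.523×(T − 390) + 499×1.97×(T − 38.6) + 212×0.466×(T − 38.6) = 0
163.18(T − 390) + 983.03(T − 38.6) + 98.79(T − 38.6) = 0
1245 T = 105397
T = 105397/1245 ≈ 84.66 °C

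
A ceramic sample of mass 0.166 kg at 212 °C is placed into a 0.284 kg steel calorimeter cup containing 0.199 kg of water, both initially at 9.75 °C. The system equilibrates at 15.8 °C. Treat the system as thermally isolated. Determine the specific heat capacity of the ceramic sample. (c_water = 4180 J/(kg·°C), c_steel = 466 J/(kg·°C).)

c ≈ 179 J/(kg·°C)

Conservation of energy gives ΣQ = 0:
0.166·c·(15.8 − 212) + 0.199·4180·(15.8 − 9.75) + 0.284·466·(15.8 − 9.75) = 0
-32.57 c = -5833.2
c = -5833.2/-32.57 ≈ 179.1 J/(kg·°C)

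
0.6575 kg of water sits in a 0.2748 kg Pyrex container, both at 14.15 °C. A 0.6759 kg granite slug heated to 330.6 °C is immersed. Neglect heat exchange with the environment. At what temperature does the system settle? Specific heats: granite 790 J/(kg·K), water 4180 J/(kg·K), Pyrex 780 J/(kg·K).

T_f ≈ 62.5 °C

Let T be the final temperature. ΣQ_i = 0:
0.6759·790·(T − 330.6) + 0.6575·4180·(T − 14.15) + 0.2748·780·(T − 14.15) = 0
533.96(T − 330.6) + 2748.3(T − 14.15) + 214.34(T − 14.15) = 0
3496.7 T = 218450
T = 218450/3496.7 ≈ 62.47 °C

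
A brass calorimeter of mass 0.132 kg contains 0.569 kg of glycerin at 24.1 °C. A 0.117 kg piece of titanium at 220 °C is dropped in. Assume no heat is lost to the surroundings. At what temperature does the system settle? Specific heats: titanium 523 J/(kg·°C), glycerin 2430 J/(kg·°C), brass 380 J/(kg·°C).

Net heat exchanged in the isolated system is zero:
0.117×523×(T − 220) + 0.569×2430×(T − 24.1) + 0.132×380×(T − 24.1) = 0
(61.19 + 1382.7 + 50.16) T = 61.19×220 + 1382.7×24.1 + 50.16×24.1
T = 47993/1494 ≈ 32.12 °C

T_f ≈ 32.1 °C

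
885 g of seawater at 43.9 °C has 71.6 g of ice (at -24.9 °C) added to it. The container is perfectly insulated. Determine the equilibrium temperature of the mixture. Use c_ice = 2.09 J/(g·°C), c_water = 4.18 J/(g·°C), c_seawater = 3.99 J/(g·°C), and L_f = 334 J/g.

T_f ≈ 33.3 °C

Conservation of energy gives ΣQ = 0:
ice -24.9→0 °C: 71.6·2.09·24.9 = 3726.1
  melt ice: 71.6·334 = 23914
  meltwater 0→T: 71.6·4.18·T = 299.29 T
  seawater: 3531.2(T − 43.9)
3830.4 T = 155017 − 27641 = 127377
T ≈ 33.25 °C. Since T > 0 °C, the all-ice-melts assumption holds.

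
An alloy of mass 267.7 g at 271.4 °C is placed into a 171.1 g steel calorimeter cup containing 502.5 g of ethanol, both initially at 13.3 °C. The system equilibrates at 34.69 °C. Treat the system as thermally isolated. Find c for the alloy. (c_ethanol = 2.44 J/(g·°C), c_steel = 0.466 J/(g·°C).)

Net heat exchanged in the isolated system is zero:
267.7×c×(34.69 − 271.4) + 502.5×2.44×(34.69 − 13.3) + 171.1×0.466×(34.69 − 13.3) = 0
-63367 c = -27932
c = -27932/-63367 ≈ 0.4408 J/(g·°C)

c ≈ 0.441 J/(g·°C)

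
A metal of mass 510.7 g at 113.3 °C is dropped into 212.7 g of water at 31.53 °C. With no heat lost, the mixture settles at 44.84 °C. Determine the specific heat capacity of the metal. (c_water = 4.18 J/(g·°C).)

Net heat exchanged in the isolated system is zero:
510.7×c×(44.84 − 113.3) + 212.7×4.18×(44.84 − 31.53) = 0
-34963 c = -11834
c = -11834/-34963 ≈ 0.3385 J/(g·°C)

c ≈ 0.338 J/(g·°C)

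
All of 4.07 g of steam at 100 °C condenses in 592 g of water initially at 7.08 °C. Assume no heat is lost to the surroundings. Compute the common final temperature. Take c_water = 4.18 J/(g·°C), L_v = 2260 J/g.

T_f ≈ 11.4 °C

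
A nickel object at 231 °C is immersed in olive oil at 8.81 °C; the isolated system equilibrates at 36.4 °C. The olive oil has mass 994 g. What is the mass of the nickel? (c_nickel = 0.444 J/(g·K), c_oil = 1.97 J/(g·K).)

m ≈ 625 g

Net heat exchanged in the isolated system is zero:
m×0.444×(36.4 − 231) + 994×1.97×(36.4 − 8.81) = 0
-86.4 m = -54026
m = -54026/-86.4 ≈ 625.3 g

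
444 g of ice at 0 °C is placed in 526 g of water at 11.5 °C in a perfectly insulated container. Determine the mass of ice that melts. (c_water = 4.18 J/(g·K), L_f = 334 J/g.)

m_melted ≈ 75.7 g

Heat available from the water dropping to 0 °C: 526×4.18×11.5 = 25285 J.
To melt every bit of ice: 444×334 = 148296 J.
Since 25285 < 148296 J, not all the ice melts; equilibrium is at 0 °C.
m_melt = 25285 / L_f = 75.7 g.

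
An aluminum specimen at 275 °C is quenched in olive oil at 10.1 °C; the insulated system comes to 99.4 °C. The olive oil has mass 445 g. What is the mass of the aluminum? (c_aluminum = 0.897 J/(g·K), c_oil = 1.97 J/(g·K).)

Setting the total heat transfer to zero:
m·0.897·(99.4 − 275) + 445·1.97·(99.4 − 10.1) = 0
-157.51 m = -78285
m = -78285/-157.51 ≈ 497 g

m ≈ 497 g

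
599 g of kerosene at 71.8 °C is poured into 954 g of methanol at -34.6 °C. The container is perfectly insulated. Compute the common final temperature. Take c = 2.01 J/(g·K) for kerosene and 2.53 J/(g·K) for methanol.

Taking heat into each body as positive, Σ m c ΔT = 0:
599*2.01*(T − 71.8) + 954*2.53*(T − (-34.6)) = 0
(1204 + 2413.6) T = 1204*71.8 + 2413.6*(-34.6)
T ≈ 0.81 °C

T_f ≈ 0.8 °C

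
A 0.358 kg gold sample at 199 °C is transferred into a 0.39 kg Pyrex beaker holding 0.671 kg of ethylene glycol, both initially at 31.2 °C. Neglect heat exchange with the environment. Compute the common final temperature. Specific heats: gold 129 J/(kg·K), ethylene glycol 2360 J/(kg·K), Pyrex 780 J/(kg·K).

Net heat exchanged in the isolated system is zero:
0.358×129×(T − 199) + 0.671×2360×(T − 31.2) + 0.39×780×(T − 31.2) = 0
46.18(T − 199) + 1583.6(T − 31.2) + 304.2(T − 31.2) = 0
1933.9 T = 68088
T = 68088/1933.9 ≈ 35.21 °C

T_f ≈ 35.2 °C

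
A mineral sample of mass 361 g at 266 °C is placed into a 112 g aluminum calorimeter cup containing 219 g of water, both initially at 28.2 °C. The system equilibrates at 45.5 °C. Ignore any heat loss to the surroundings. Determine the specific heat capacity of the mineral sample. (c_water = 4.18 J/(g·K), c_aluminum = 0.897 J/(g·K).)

c ≈ 0.221 J/(g·K)

Net heat exchanged in the isolated system is zero:
361·c·(45.5 − 266) + 219·4.18·(45.5 − 28.2) + 112·0.897·(45.5 − 28.2) = 0
-79600 c = -17575
c = -17575/-79600 ≈ 0.2208 J/(g·K)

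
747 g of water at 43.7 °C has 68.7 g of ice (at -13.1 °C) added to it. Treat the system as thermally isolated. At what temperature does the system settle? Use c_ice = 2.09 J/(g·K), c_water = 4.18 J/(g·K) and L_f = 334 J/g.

Energy balance with sensible and latent terms:
warm ice to 0 °C: 68.7·2.09·(0 − (-13.1)) = 1880.9
  fusion: m_ice L_f = 68.7·334 = 22946
  meltwater 0→T: 68.7·4.18·T = 287.17 T
  water cools: 747·4.18·(T − 43.7) = 3122.5(T − 43.7)
3409.6 T = 136452 − 24827 = 111625
T ≈ 32.74 °C. Since T > 0 °C, the all-ice-melts assumption holds.

T_f ≈ 32.7 °C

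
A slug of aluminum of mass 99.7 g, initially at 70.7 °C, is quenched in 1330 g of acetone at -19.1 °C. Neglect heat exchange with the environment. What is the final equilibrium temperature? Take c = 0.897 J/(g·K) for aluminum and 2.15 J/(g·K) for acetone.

Taking heat into each body as positive, Σ m c ΔT = 0:
99.7·0.897·(T − 70.7) + 1330·2.15·(T − (-19.1)) = 0
2948.9 T = -48294
T = -48294 / 2948.9 = -16.4 °C

T_f ≈ -16.4 °C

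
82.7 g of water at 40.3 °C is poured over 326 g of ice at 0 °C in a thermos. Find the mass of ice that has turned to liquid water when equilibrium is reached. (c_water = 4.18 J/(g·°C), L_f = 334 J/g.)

Water can give up m c ΔT = 82.7·4.18·40.3 = 13931 J before reaching 0 °C.
Melting all 326 g of ice would need 326·334 = 108884 J.
Since 13931 < 108884 J, not all the ice melts; equilibrium is at 0 °C.
Mass melted = 13931/334 ≈ 41.71 g.

m_melted ≈ 41.7 g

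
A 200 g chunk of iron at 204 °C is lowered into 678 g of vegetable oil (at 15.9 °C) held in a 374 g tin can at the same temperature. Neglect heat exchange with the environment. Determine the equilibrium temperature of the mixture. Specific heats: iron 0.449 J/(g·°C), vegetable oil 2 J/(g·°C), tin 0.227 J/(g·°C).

T_f ≈ 26.9 °C

Energy conservation, ΣQ = 0:
200*0.449*(T − 204) + 678*2*(T − 15.9) + 374*0.227*(T − 15.9) = 0
89.8(T − 204) + 1356(T − 15.9) + 84.9(T − 15.9) = 0
1530.7 T = 41229
T ≈ 26.94 °C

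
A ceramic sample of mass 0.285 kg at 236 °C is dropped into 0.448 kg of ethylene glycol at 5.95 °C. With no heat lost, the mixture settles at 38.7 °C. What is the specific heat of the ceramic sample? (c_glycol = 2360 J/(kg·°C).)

c ≈ 616 J/(kg·°C)

Heat gained plus heat lost sum to zero:
0.285·c·(38.7 − 236) + 0.448·2360·(38.7 − 5.95) = 0
-56.23 c = -34626
c = -34626/-56.23 ≈ 615.8 J/(kg·°C)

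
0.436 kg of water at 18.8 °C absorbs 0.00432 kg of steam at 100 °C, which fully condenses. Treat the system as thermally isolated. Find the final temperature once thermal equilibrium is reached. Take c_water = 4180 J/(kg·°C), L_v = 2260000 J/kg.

T_f ≈ 24.9 °C

Let T be the final temperature. ΣQ_i = 0:
condense steam: −0.00432·2260000 = −9763.2
  condensed water 100 °C→T: 18.06(T − 100)
  water warms: 0.436·4180·(T − 18.8) = 1822.5(T − 18.8)
1840.5 T = 9763.2 + 1805.8 + 34263 = 45832
T ≈ 24.90 °C — below 100 °C, confirming all the steam condensed.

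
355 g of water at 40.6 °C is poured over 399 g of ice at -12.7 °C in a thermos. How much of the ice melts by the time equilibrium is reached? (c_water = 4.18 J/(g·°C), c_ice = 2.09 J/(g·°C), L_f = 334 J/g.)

m_melted ≈ 149 g

Cooling the water to 0 °C releases 355·4.18·40.6 = 60246 J.
Warming the ice to 0 °C takes 399·2.09·12.7 = 10591 J, leaving 49656 J for melting.
Fully melting the ice requires m_ice L_f = 399·334 = 133266 J.
49656 J < 133266 J, so only part of the ice melts and the system sits at 0 °C.
Mass melted = 49656/334 ≈ 148.7 g.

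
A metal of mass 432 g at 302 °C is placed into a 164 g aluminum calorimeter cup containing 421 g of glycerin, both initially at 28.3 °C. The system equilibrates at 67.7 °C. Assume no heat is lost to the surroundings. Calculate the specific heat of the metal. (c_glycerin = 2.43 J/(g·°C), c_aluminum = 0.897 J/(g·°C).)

c ≈ 0.455 J/(g·°C)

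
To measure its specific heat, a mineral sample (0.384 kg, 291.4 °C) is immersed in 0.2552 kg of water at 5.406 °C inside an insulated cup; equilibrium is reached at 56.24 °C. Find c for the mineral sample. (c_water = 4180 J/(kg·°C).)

c ≈ 601 J/(kg·°C)

Let T be the final temperature. ΣQ_i = 0:
0.384·c·(56.24 − 291.4) + 0.2552·4180·(56.24 − 5.406) = 0
-90.3 c = -54226
c = -54226/-90.3 ≈ 600.5 J/(kg·°C)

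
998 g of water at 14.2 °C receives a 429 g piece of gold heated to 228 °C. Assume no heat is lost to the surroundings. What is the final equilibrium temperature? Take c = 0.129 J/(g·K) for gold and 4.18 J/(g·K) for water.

Conservation of energy gives ΣQ = 0:
429·0.129·(T − 228) + 998·4.18·(T − 14.2) = 0
4227 T = 71855
T = 71855/4227 ≈ 17.00 °C

T_f ≈ 17.0 °C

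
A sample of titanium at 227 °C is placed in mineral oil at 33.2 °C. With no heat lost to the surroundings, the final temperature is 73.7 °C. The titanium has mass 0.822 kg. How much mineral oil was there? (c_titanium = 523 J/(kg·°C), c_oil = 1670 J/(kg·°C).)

m ≈ 0.974 kg

Setting the total heat transfer to zero:
0.822×523×(73.7 − 227) + m×1670×(73.7 − 33.2) = 0
67635 m = 65905
m = 65905/67635 ≈ 0.9744 kg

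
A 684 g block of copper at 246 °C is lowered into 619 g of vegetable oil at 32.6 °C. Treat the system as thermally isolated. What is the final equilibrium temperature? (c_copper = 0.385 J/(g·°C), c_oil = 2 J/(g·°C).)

Heat gained plus heat lost sum to zero:
684*0.385*(T − 246) + 619*2*(T − 32.6) = 0
263.34(T − 246) + 1238(T − 32.6) = 0
(263.34 + 1238) T = 263.34*246 + 1238*32.6
T = 105140 / 1501.3 = 70 °C

T_f ≈ 70.0 °C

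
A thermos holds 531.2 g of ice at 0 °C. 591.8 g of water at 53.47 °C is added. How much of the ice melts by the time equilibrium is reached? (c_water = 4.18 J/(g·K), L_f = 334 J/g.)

m_melted ≈ 396 g

Water can give up m c ΔT = 591.8×4.18×53.47 = 132270 J before reaching 0 °C.
Melting all 531.2 g of ice would need 531.2×334 = 177421 J.
Since 132270 < 177421 J, not all the ice melts; equilibrium is at 0 °C.
m_melt = 132270 / L_f = 396 g.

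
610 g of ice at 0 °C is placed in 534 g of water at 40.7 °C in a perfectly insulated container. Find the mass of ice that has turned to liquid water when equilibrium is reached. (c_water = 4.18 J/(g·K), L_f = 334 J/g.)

Cooling the water to 0 °C releases 534·4.18·40.7 = 90847 J.
To melt every bit of ice: 610·334 = 203740 J.
90847 J < 203740 J, so only part of the ice melts and the system sits at 0 °C.
m_melted·334 = 90847  ⇒  m_melted ≈ 272 g.

m_melted ≈ 272 g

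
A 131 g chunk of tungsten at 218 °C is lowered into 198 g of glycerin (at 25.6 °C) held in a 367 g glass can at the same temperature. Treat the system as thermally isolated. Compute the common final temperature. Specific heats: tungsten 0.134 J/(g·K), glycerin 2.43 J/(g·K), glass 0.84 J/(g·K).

T_f ≈ 29.8 °C

Heat gained plus heat lost sum to zero:
131·0.134·(T − 218) + 198·2.43·(T − 25.6) + 367·0.84·(T − 25.6) = 0
17.55(T − 218) + 481.14(T − 25.6) + 308.28(T − 25.6) = 0
(17.55 + 481.14 + 308.28) T = 17.55·218 + 481.14·25.6 + 308.28·25.6
T = 24036 / 806.97 = 29.8 °C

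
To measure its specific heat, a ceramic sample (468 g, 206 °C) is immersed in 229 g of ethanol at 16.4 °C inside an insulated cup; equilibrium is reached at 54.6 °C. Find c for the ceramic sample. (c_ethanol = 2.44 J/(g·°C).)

Net heat exchanged in the isolated system is zero:
468×c×(54.6 − 206) + 229×2.44×(54.6 − 16.4) = 0
-70855 c = -21345
c = -21345/-70855 ≈ 0.3012 J/(g·°C)

c ≈ 0.301 J/(g·°C)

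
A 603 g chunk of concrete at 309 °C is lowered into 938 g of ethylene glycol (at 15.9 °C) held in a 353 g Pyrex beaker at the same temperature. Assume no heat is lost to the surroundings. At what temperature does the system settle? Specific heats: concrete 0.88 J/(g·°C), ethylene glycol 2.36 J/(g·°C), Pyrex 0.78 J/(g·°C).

Setting the total heat transfer to zero:
603×0.88×(T − 309) + 938×2.36×(T − 15.9) + 353×0.78×(T − 15.9) = 0
(530.64 + 2213.7 + 275.34) T = 530.64×309 + 2213.7×15.9 + 275.34×15.9
T = 203543/3019.7 ≈ 67.41 °C

T_f ≈ 67.4 °C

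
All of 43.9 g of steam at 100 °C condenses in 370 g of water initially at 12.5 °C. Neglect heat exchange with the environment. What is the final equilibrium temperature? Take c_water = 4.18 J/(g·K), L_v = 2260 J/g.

Taking heat into each body as positive, Σ m c ΔT = 0:
steam→water at 100 °C releases m L_v = 43.9·2260 = 99214; condensate cools 100→T: 43.9·4.18·(T − 100) = 183.5(T − 100); water warms: 370·4.18·(T − 12.5) = 1546.6(T − 12.5)
1730.1 T = 99214 + 18350 + 19332 = 136897
T ≈ 79.13 °C (< 100 °C, so full condensation is consistent).

T_f ≈ 79.1 °C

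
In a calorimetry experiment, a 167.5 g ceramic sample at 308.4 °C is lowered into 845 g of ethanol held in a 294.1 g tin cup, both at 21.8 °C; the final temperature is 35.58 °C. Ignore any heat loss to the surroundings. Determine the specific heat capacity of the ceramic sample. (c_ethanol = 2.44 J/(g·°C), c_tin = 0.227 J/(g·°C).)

Let T be the final temperature. ΣQ_i = 0:
167.5×c×(35.58 − 308.4) + 845×2.44×(35.58 − 21.8) + 294.1×0.227×(35.58 − 21.8) = 0
-45697 c = -29332
c = -29332/-45697 ≈ 0.6419 J/(g·°C)

c ≈ 0.642 J/(g·°C)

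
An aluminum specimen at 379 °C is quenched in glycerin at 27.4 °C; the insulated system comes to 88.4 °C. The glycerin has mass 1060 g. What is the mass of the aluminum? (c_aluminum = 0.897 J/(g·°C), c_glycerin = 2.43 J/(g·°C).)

Heat gained plus heat lost sum to zero:
m·0.897·(88.4 − 379) + 1060·2.43·(88.4 − 27.4) = 0
-260.67 m = -157124
m = -157124/-260.67 ≈ 602.8 g

m ≈ 603 g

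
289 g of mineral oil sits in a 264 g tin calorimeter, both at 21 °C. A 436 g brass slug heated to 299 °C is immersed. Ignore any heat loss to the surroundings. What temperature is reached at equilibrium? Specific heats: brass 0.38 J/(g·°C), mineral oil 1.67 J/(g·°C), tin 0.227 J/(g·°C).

T_f ≈ 86.0 °C

Energy conservation, ΣQ = 0:
436*0.38*(T − 299) + 289*1.67*(T − 21) + 264*0.227*(T − 21) = 0
165.68(T − 299) + 482.63(T − 21) + 59.93(T − 21) = 0
708.24 T = 60932
T = 60932/708.24 ≈ 86.03 °C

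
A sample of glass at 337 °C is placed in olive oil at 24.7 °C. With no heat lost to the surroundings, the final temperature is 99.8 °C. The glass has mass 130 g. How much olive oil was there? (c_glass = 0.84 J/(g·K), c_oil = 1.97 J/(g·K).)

Heat gained plus heat lost sum to zero:
130·0.84·(99.8 − 337) + m·1.97·(99.8 − 24.7) = 0
147.95 m = 25902
m = 25902/147.95 ≈ 175.1 g

m ≈ 175 g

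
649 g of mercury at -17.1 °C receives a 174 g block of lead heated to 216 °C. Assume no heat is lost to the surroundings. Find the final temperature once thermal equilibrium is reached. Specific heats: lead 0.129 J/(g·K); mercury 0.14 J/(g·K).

T_f ≈ 29.1 °C

With ΣQ=0 the equilibrium temperature is the m·c-weighted mean:
T_f = (22.45*216 + 90.86*(-17.1)) / (22.45 + 90.86)
    = 3294.6 / 113.31 ≈ 29.08 °C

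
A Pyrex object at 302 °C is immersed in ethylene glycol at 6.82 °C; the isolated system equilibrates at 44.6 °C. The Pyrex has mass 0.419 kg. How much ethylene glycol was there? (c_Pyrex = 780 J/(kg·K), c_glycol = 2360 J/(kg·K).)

Net heat exchanged in the isolated system is zero:
0.419×780×(44.6 − 302) + m×2360×(44.6 − 6.82) = 0
89161 m = 84123
m = 84123/89161 ≈ 0.9435 kg

m ≈ 0.944 kg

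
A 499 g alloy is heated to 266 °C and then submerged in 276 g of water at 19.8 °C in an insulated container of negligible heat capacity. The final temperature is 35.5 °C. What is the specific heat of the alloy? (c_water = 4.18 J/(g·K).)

c ≈ 0.157 J/(g·K)

Net heat exchanged in the isolated system is zero:
499·c·(35.5 − 266) + 276·4.18·(35.5 − 19.8) = 0
-115020 c = -18113
c = -18113/-115020 ≈ 0.1575 J/(g·K)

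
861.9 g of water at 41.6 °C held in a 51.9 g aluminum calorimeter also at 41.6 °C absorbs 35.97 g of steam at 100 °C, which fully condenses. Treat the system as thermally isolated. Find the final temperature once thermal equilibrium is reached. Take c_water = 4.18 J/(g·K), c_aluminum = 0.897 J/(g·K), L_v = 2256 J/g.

Let T be the final temperature. ΣQ_i = 0:
steam→water at 100 °C releases m L_v = 35.97×2256 = 81148
  condensate cools 100→T: 35.97×4.18×(T − 100) = 150.35(T − 100)
  original water: 3602.7(T − 41.6)
  aluminum cup: 51.9×0.897×(T − 41.6) = 46.55(T − 41.6)
3799.7 T = 81148 + 15035 + 151811 = 247995
T ≈ 65.27 °C (< 100 °C, so full condensation is consistent).

T_f ≈ 65.3 °C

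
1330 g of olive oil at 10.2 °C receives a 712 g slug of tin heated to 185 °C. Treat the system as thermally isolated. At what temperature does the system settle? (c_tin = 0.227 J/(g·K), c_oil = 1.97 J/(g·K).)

T_f ≈ 20.4 °C

With ΣQ=0 the equilibrium temperature is the m·c-weighted mean:
T_f = (161.62·185 + 2620.1·10.2) / (161.62 + 2620.1)
    = 56625 / 2781.7 ≈ 20.36 °C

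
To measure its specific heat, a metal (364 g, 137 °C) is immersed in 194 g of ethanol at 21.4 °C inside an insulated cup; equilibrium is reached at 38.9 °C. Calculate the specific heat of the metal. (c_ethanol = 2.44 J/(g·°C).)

c ≈ 0.232 J/(g·°C)

m_s c (T_s − T_f) = m_ethanol c_ethanol (T_f − T_0):
364·c·(137 − 38.9) = 194·2.44·(38.9 − 21.4)
35708 c = 8283.8  ⇒  c ≈ 0.232 J/(g·°C)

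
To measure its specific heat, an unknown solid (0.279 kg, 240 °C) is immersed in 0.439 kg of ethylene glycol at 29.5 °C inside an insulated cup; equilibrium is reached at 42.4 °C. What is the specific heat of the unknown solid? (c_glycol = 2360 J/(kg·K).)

c ≈ 242 J/(kg·K)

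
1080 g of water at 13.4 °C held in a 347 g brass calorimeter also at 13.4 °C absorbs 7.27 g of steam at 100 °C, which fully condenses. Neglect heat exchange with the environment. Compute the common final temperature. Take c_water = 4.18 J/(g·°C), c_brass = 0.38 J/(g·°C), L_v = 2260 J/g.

Taking heat into each body as positive, Σ m c ΔT = 0:
steam→water at 100 °C releases m L_v = 7.27×2260 = 16430; condensate cools 100→T: 7.27×4.18×(T − 100) = 30.39(T − 100); original water: 4514.4(T − 13.4); brass cup: 347×0.38×(T − 13.4) = 131.86(T − 13.4)
4676.6 T = 16430 + 3038.9 + 62260 = 81729
T ≈ 17.48 °C (< 100 °C, so full condensation is consistent).

T_f ≈ 17.5 °C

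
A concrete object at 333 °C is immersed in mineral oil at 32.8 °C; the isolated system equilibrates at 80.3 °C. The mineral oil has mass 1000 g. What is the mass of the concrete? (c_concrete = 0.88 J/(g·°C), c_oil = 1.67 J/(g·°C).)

m ≈ 357 g

Conservation of energy gives ΣQ = 0:
m×0.88×(80.3 − 333) + 1000×1.67×(80.3 − 32.8) = 0
-222.38 m = -79325
m = -79325/-222.38 ≈ 356.7 g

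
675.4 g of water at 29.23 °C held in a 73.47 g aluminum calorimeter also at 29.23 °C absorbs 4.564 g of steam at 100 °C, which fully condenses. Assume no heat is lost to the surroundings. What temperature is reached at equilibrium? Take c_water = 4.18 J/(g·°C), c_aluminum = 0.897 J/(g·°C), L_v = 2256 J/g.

Let T be the final temperature. ΣQ_i = 0:
latent heat released on condensation: 4.564×2256 = 10296; condensate cools 100→T: 4.564×4.18×(T − 100) = 19.08(T − 100); water warms: 675.4×4.18×(T − 29.23) = 2823.2(T − 29.23); aluminum cup: 73.47×0.897×(T − 29.23) = 65.9(T − 29.23)
2908.2 T = 10296 + 1907.8 + 84448 = 96652
T ≈ 33.23 °C (< 100 °C, so full condensation is consistent).

T_f ≈ 33.2 °C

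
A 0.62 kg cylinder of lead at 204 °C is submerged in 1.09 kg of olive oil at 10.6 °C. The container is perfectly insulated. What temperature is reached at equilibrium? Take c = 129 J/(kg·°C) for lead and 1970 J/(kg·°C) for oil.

T_f ≈ 17.5 °C

Set heat shed by the hot body equal to heat absorbed by the cold body:
0.62·129·(204 − T) = 1.09·1970·(T − 10.6)
79.98(204 − T) = 2147.3(T − 10.6)
2227.3 T = 39077  ⇒  T ≈ 17.54 °C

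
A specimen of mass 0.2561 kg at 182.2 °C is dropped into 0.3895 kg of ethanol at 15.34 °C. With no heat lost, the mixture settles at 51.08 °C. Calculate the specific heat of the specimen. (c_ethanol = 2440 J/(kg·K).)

c ≈ 1010 J/(kg·K)

Net heat exchanged in the isolated system is zero:
0.2561×c×(51.08 − 182.2) + 0.3895×2440×(51.08 − 15.34) = 0
-33.58 c = -33967
c = -33967/-33.58 ≈ 1012 J/(kg·K)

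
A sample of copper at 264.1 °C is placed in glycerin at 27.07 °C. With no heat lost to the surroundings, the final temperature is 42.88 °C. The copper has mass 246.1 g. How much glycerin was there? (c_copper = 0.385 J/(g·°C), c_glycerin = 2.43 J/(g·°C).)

Taking heat into each body as positive, Σ m c ΔT = 0:
246.1×0.385×(42.88 − 264.1) + m×2.43×(42.88 − 27.07) = 0
38.42 m = 20960
m = 20960/38.42 ≈ 545.6 g

m ≈ 546 g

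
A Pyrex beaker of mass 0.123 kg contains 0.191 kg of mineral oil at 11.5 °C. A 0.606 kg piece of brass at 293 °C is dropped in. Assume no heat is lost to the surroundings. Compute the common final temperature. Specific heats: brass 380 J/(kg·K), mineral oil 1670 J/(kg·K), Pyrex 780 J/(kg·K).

T_f ≈ 112.0 °C

Heat gained plus heat lost sum to zero:
0.606*380*(T − 293) + 0.191*1670*(T − 11.5) + 0.123*780*(T − 11.5) = 0
230.28(T − 293) + 318.97(T − 11.5) + 95.94(T − 11.5) = 0
645.19 T = 72244
T = 72244 / 645.19 = 112 °C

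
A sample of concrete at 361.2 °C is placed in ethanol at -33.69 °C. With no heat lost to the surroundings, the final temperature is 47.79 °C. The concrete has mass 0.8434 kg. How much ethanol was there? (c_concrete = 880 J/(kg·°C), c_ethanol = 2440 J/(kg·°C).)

m ≈ 1.17 kg

|Q_concrete| = |Q_ethanol|:
0.8434·880·(361.2 − 47.79) = m·2440·(47.79 − (-33.69))
198811 m = 232610  ⇒  m ≈ 1.17 kg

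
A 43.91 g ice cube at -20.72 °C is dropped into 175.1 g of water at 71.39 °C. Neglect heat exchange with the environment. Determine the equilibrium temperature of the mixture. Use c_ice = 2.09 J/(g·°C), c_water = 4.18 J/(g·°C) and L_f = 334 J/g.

T_f ≈ 39.0 °C

Conservation of energy gives ΣQ = 0:
warm ice to 0 °C: 43.91×2.09×(0 − (-20.72)) = 1901.5
  latent heat to melt: 43.91×334 = 14666
  meltwater 0→T: 43.91×4.18×T = 183.54 T
  water cools: 175.1×4.18×(T − 71.39) = 731.92(T − 71.39)
915.46 T = 52252 − 16567 = 35684
T ≈ 38.98 °C. Since T > 0 °C, the all-ice-melts assumption holds.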